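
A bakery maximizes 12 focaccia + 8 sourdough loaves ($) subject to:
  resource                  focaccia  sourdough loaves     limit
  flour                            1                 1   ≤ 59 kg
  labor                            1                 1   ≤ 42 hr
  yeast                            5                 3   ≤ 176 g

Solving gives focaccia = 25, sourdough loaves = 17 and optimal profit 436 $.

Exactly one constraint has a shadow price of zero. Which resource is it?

flour

flour: 42/59 (slack 17)
labor: 42/42 (binding)
yeast: 176/176 (binding)
By complementary slackness, a constraint with positive slack has shadow price 0 → flour.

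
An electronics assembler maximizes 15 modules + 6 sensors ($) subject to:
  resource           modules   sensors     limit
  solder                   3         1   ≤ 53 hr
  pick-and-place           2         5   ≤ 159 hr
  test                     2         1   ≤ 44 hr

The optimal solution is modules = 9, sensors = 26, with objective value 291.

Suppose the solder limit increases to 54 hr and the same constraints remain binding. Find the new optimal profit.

Binding: solder and test. Non-binding: pick-and-place (11 unused).
Since pick-and-place is not tight, its dual is 0.
From A_Bᵀ y = c: 3·y_solder + 2·y_test = 15; 1·y_solder + 1·y_test = 6.
Solving: y_solder = 3, y_test = 3.
Δz = y_solder·Δb = 3 × (1) = 3, so new z* = 291 + 3 = 294.

294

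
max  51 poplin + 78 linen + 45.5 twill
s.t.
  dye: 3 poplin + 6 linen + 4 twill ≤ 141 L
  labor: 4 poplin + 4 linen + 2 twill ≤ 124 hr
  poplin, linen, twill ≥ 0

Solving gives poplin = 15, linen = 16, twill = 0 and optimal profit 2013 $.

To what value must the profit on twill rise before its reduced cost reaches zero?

48

At the optimum: dye uses 141 of 141 (binding); labor uses 124 of 124 (binding).
From A_Bᵀ y = c: 3·y_dye + 4·y_labor = 51; 6·y_dye + 4·y_labor = 78.
This yields shadow prices y_dye = 9, y_labor = 6.
twill enters the basis when its profit ≥ yᵀa₃ = 9·4 + 6·2 = 48.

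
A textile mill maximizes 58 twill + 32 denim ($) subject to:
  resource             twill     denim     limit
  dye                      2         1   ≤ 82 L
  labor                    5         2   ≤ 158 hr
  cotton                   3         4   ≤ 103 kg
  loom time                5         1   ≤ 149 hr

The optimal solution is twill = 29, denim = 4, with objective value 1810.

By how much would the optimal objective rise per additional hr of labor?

0

Check each constraint at x*: dye 62/82 (slack 20); labor 153/158 (slack 5); cotton 103/103 (tight); loom time 149/149 (tight).
Since dye, labor are not tight, their duals are 0.
The binding rows give the dual system: 3·y_cotton + 5·y_loom time = 58 and 4·y_cotton + 1·y_loom time = 32.
→ y_cotton = 6 and y_loom time = 8.
Shadow price of labor = 0.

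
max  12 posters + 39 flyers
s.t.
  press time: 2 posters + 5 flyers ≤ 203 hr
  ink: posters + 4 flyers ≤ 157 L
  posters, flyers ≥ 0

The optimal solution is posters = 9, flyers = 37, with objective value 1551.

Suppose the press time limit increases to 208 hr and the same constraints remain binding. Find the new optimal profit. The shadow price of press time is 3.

Δb = 5, so new z* = 1551 + (3)·(5) = 1551 + 15 = 1566.

1566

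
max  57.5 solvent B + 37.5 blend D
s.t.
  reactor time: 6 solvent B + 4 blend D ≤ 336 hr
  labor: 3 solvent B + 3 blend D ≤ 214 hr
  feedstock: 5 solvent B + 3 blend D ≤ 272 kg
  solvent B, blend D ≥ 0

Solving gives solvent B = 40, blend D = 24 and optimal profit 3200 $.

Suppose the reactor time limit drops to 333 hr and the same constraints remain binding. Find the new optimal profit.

3177.5

At the optimum: reactor time uses 336 of 336 (binding); labor uses 192 of 214 (slack = 22); feedstock uses 272 of 272 (binding).
Slack constraints have shadow price 0 (complementary slackness).
Dual feasibility on the basic columns requires 6·y_reactor time + 5·y_feedstock = 57.5, 4·y_reactor time + 3·y_feedstock = 37.5.
This yields shadow prices y_reactor time = 7.5, y_feedstock = 2.5.
Δz = y_reactor time·Δb = 7.5 × (-3) = -22.5, so new z* = 3200 − 22.5 = 3177.5.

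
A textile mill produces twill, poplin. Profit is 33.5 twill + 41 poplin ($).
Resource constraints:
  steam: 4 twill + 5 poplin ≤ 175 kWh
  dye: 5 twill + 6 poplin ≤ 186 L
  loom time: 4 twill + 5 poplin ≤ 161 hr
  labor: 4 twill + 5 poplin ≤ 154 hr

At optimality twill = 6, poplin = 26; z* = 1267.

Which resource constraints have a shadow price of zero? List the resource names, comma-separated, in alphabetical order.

steam: 154/175 (slack 21)
dye: 186/186 (binding)
loom time: 154/161 (slack 7)
labor: 154/154 (binding)
By complementary slackness, a constraint with positive slack has shadow price 0 → loom time, steam.

loom time, steam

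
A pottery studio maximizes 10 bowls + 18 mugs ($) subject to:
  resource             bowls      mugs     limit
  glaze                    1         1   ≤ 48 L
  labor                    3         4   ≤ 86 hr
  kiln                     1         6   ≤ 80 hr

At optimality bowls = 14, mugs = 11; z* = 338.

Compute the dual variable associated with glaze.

At the optimum: glaze uses 25 of 48 (slack = 23); labor uses 86 of 86 (binding); kiln uses 80 of 80 (binding).
By complementary slackness, y = 0 for the non-binding constraint.
The binding rows give the dual system: 3·y_labor + 1·y_kiln = 10 and 4·y_labor + 6·y_kiln = 18.
→ y_labor = 3 and y_kiln = 1.
Shadow price of glaze = 0.

0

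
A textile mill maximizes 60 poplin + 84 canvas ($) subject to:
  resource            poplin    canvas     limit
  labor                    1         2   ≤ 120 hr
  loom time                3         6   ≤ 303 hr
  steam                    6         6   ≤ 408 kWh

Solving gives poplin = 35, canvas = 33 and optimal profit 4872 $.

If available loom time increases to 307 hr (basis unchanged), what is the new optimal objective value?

4904

Binding: loom time and steam. Non-binding: labor (19 unused).
Since labor is not tight, its dual is 0.
The binding rows give the dual system: 3·y_loom time + 6·y_steam = 60 and 6·y_loom time + 6·y_steam = 84.
Solving: y_loom time = 8, y_steam = 6.
Δz = y_loom time·Δb = 8 × (4) = 32, so new z* = 4872 + 32 = 4904.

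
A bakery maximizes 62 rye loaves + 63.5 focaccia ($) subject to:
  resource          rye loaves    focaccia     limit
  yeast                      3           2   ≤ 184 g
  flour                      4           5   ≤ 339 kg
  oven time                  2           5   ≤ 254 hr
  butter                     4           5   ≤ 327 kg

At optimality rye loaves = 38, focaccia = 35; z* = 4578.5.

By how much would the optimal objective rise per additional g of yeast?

Binding: yeast and butter. Non-binding: flour (12 unused), oven time (3 unused).
Since flour, oven time are not tight, their duals are 0.
From A_Bᵀ y = c: 3·y_yeast + 4·y_butter = 62; 2·y_yeast + 5·y_butter = 63.5.
→ y_yeast = 8 and y_butter = 9.5.
Shadow price of yeast = 8.

8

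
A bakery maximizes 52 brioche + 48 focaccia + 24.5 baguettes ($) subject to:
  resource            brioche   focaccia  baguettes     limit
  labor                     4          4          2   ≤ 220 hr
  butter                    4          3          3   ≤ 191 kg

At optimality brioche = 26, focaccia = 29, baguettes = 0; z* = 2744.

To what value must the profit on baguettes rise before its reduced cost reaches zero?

Both labor and butter are binding at x*.
The binding rows give the dual system: 4·y_labor + 4·y_butter = 52 and 4·y_labor + 3·y_butter = 48.
Solving: y_labor = 9, y_butter = 4.
baguettes enters the basis when its profit ≥ yᵀa₃ = 9·2 + 4·3 = 30.

30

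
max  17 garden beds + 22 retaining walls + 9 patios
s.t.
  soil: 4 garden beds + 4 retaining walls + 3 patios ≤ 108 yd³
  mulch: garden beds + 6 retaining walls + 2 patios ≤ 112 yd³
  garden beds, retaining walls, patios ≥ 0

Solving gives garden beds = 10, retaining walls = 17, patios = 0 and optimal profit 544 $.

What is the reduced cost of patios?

Both soil and mulch are binding at x*.
Dual feasibility on the basic columns requires 4·y_soil + 1·y_mulch = 17, 4·y_soil + 6·y_mulch = 22.
→ y_soil = 4 and y_mulch = 1.
Reduced cost of patios: c₃ − yᵀa₃ = 9 − (4·3 + 1·2) = 9 − 14 = -5.

-5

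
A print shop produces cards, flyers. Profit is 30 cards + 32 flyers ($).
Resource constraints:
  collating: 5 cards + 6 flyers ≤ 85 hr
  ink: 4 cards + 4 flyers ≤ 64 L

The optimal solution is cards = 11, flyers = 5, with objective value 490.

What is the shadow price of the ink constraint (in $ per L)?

Both collating and ink are binding at x*.
From A_Bᵀ y = c: 5·y_collating + 4·y_ink = 30; 6·y_collating + 4·y_ink = 32.
Solving: y_collating = 2, y_ink = 5.
Shadow price of ink = 5.

5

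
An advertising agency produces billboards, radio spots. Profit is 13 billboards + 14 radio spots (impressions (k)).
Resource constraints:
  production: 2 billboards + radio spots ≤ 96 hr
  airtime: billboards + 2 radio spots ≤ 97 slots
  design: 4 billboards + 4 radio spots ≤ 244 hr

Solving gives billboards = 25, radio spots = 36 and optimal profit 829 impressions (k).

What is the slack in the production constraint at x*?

production used = 2·25 + 1·36 = 86; slack = 96 − 86 = 10.

10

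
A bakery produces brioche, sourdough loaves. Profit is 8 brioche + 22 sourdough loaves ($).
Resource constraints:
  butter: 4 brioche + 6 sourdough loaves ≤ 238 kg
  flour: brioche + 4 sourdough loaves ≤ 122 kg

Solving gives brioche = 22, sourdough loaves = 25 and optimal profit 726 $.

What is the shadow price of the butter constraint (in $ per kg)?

Check each constraint at x*: butter 238/238 (tight); flour 122/122 (tight).
From A_Bᵀ y = c: 4·y_butter + 1·y_flour = 8; 6·y_butter + 4·y_flour = 22.
This yields shadow prices y_butter = 1, y_flour = 4.
Shadow price of butter = 1.

1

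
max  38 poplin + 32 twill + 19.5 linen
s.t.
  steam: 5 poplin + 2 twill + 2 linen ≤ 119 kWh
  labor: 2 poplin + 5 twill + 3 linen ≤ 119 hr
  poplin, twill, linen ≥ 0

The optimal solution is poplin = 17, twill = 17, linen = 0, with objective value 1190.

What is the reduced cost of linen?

Both steam and labor are binding at x*.
Dual feasibility on the basic columns requires 5·y_steam + 2·y_labor = 38, 2·y_steam + 5·y_labor = 32.
This yields shadow prices y_steam = 6, y_labor = 4.
Reduced cost of linen: c₃ − yᵀa₃ = 19.5 − (6·2 + 4·3) = 19.5 − 24 = -4.5.

-4.5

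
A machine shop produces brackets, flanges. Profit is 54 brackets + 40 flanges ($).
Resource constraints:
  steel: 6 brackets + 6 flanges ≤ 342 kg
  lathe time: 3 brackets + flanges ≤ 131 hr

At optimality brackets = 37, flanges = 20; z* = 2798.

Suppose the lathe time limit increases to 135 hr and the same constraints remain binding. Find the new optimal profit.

Both steel and lathe time are binding at x*.
The binding rows give the dual system: 6·y_steel + 3·y_lathe time = 54 and 6·y_steel + 1·y_lathe time = 40.
Solving: y_steel = 5.5, y_lathe time = 7.
Δz = y_lathe time·Δb = 7 × (4) = 28, so new z* = 2798 + 28 = 2826.

2826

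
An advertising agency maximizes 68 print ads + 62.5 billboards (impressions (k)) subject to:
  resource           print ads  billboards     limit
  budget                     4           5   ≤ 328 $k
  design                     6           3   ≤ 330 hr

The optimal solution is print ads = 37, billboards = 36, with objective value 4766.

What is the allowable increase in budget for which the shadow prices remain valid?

222

Binding constraints: budget, design. The basis is B = [[4,5],[6,3]] with det -18.
Per unit increase in budget, x* moves by d = (-0.1667, 0.3333).
The basis stays optimal until print ads reaches 0; allowable increase = 222 $k.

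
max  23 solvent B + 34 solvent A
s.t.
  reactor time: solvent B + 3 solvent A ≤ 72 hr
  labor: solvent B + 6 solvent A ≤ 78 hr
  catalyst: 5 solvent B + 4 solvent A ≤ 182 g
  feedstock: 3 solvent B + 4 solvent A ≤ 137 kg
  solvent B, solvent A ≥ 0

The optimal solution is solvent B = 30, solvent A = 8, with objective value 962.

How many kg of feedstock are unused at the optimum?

15

feedstock used = 3·30 + 4·8 = 122; slack = 137 − 122 = 15.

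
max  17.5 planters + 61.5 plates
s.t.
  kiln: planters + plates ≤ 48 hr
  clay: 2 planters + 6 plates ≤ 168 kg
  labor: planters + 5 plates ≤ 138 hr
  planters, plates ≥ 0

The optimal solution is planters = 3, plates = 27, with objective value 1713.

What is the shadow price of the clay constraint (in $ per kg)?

Binding: clay and labor. Non-binding: kiln (18 unused).
Slack constraints have shadow price 0 (complementary slackness).
Dual feasibility on the basic columns requires 2·y_clay + 1·y_labor = 17.5, 6·y_clay + 5·y_labor = 61.5.
→ y_clay = 6.5 and y_labor = 4.5.
Shadow price of clay = 6.5.

6.5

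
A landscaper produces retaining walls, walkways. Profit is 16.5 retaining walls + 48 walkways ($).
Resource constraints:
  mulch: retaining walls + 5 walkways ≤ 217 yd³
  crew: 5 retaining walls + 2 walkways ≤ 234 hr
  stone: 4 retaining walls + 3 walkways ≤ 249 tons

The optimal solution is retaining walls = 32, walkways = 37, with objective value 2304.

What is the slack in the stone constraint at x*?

stone used = 4·32 + 3·37 = 239; slack = 249 − 239 = 10.

10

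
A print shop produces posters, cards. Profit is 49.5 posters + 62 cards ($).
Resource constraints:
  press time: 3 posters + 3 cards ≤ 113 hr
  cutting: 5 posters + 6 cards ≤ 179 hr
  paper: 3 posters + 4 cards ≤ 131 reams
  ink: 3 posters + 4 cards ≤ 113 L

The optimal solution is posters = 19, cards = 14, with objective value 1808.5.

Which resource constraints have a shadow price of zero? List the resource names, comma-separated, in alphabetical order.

press time: 99/113 (slack 14)
cutting: 179/179 (binding)
paper: 113/131 (slack 18)
ink: 113/113 (binding)
By complementary slackness, a constraint with positive slack has shadow price 0 → paper, press time.

paper, press time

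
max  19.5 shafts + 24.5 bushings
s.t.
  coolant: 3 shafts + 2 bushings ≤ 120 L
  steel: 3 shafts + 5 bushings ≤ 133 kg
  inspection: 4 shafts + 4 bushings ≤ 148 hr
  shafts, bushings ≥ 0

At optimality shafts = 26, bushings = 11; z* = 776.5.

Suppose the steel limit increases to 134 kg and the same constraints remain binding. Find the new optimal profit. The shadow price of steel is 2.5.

779

Δb = 1, so new z* = 776.5 + (2.5)·(1) = 776.5 + 2.5 = 779.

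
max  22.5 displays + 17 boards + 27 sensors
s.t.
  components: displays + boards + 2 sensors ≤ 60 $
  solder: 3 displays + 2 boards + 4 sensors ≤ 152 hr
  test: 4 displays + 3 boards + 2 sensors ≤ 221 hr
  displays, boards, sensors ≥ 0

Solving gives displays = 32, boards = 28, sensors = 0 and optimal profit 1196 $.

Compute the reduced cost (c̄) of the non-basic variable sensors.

At the optimum: components uses 60 of 60 (binding); solder uses 152 of 152 (binding); test uses 212 of 221 (slack = 9).
By complementary slackness, y = 0 for the non-binding constraint.
Dual feasibility on the basic columns requires 1·y_components + 3·y_solder = 22.5, 1·y_components + 2·y_solder = 17.
Solving: y_components = 6, y_solder = 5.5.
Reduced cost of sensors: c₃ − yᵀa₃ = 27 − (6·2 + 5.5·4) = 27 − 34 = -7.

-7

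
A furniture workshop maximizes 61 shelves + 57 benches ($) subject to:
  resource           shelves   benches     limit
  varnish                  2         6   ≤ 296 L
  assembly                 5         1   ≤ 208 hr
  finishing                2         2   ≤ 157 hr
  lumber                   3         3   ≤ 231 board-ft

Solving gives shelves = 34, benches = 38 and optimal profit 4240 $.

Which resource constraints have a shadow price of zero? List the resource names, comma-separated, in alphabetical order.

finishing, lumber

varnish: 296/296 (binding)
assembly: 208/208 (binding)
finishing: 144/157 (slack 13)
lumber: 216/231 (slack 15)
By complementary slackness, a constraint with positive slack has shadow price 0 → finishing, lumber.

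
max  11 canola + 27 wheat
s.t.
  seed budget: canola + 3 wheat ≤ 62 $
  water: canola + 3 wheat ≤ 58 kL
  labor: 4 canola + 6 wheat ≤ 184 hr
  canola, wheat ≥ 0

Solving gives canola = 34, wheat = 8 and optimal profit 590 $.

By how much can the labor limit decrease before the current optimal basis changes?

Binding constraints: water, labor. The basis is B = [[1,3],[4,6]] with det -6.
Per unit decrease in labor, x* moves by d = (-0.5, 0.1667).
The basis stays optimal until canola reaches 0; allowable decrease = 68 hr.

68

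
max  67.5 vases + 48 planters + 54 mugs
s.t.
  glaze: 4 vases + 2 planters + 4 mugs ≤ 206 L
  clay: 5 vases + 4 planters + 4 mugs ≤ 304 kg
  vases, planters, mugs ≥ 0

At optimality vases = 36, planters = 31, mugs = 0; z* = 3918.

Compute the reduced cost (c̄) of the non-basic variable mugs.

At the optimum: glaze uses 206 of 206 (binding); clay uses 304 of 304 (binding).
From A_Bᵀ y = c: 4·y_glaze + 5·y_clay = 67.5; 2·y_glaze + 4·y_clay = 48.
→ y_glaze = 5 and y_clay = 9.5.
Reduced cost of mugs: c₃ − yᵀa₃ = 54 − (5·4 + 9.5·4) = 54 − 58 = -4.

-4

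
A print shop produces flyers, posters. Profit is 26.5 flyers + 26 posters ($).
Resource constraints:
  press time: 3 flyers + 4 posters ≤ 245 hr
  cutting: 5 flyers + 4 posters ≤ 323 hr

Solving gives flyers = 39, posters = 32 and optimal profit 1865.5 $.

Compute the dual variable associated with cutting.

3.5

Check each constraint at x*: press time 245/245 (tight); cutting 323/323 (tight).
From A_Bᵀ y = c: 3·y_press time + 5·y_cutting = 26.5; 4·y_press time + 4·y_cutting = 26.
Solving: y_press time = 3, y_cutting = 3.5.
Shadow price of cutting = 3.5.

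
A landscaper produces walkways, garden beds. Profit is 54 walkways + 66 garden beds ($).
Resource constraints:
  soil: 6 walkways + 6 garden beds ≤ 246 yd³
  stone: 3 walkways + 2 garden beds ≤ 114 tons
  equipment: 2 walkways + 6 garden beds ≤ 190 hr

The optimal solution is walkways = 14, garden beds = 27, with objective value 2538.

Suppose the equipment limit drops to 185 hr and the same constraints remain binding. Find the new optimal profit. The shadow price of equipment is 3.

2523

Δb = -5, so new z* = 2538 + (3)·(-5) = 2538 − 15 = 2523.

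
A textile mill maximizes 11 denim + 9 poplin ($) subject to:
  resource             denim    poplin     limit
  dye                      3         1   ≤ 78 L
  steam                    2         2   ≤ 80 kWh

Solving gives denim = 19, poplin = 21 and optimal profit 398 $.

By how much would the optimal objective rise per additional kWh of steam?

At the optimum: dye uses 78 of 78 (binding); steam uses 80 of 80 (binding).
The binding rows give the dual system: 3·y_dye + 2·y_steam = 11 and 1·y_dye + 2·y_steam = 9.
Solving: y_dye = 1, y_steam = 4.
Shadow price of steam = 4.

4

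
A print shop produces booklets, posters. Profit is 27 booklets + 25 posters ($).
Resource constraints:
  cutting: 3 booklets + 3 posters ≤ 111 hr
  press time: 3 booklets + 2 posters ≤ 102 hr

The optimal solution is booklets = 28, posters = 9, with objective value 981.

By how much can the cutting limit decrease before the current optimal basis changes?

Binding constraints: cutting, press time. The basis is B = [[3,3],[3,2]] with det -3.
Per unit decrease in cutting, x* moves by d = (0.6667, -1).
The basis stays optimal until posters reaches 0; allowable decrease = 9 hr.

9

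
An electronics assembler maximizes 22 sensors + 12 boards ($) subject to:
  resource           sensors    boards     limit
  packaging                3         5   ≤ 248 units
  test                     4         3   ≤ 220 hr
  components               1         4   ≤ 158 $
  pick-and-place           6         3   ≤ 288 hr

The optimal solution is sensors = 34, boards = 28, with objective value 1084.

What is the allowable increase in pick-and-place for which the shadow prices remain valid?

Binding constraints: test, pick-and-place. The basis is B = [[4,3],[6,3]] with det -6.
Per unit increase in pick-and-place, x* moves by d = (0.5, -0.6667).
The basis stays optimal until boards reaches 0; allowable increase = 42 hr.

42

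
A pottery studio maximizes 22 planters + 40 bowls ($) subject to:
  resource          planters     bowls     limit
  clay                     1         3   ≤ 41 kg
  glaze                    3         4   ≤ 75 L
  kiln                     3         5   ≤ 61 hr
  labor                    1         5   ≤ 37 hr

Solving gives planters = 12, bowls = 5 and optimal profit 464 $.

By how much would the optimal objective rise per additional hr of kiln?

7

Binding: kiln and labor. Non-binding: clay (14 unused), glaze (19 unused).
Slack constraints have shadow price 0 (complementary slackness).
From A_Bᵀ y = c: 3·y_kiln + 1·y_labor = 22; 5·y_kiln + 5·y_labor = 40.
Solving: y_kiln = 7, y_labor = 1.
Shadow price of kiln = 7.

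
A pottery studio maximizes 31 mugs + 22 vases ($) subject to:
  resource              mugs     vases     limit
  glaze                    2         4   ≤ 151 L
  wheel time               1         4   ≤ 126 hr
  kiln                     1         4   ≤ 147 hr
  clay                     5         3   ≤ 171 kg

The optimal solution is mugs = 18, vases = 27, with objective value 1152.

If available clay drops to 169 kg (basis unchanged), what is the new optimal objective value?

1140

Check each constraint at x*: glaze 144/151 (slack 7); wheel time 126/126 (tight); kiln 126/147 (slack 21); clay 171/171 (tight).
By complementary slackness, y = 0 for the non-binding constraints.
The binding rows give the dual system: 1·y_wheel time + 5·y_clay = 31 and 4·y_wheel time + 3·y_clay = 22.
→ y_wheel time = 1 and y_clay = 6.
Δz = y_clay·Δb = 6 × (-2) = -12, so new z* = 1152 − 12 = 1140.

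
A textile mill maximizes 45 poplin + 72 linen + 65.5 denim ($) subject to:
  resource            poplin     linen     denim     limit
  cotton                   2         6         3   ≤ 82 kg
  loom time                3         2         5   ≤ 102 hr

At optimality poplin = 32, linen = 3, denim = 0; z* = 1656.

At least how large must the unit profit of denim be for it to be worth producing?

72

Both cotton and loom time are binding at x*.
From A_Bᵀ y = c: 2·y_cotton + 3·y_loom time = 45; 6·y_cotton + 2·y_loom time = 72.
This yields shadow prices y_cotton = 9, y_loom time = 9.
denim enters the basis when its profit ≥ yᵀa₃ = 9·3 + 9·5 = 72.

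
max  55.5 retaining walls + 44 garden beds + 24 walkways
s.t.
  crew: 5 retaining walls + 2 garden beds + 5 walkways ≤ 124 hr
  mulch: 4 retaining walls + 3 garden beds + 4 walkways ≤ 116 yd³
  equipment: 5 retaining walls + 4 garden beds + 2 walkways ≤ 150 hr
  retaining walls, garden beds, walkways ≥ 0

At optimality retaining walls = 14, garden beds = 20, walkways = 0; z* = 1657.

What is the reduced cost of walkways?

At the optimum: crew uses 110 of 124 (slack = 14); mulch uses 116 of 116 (binding); equipment uses 150 of 150 (binding).
Slack constraints have shadow price 0 (complementary slackness).
Dual feasibility on the basic columns requires 4·y_mulch + 5·y_equipment = 55.5, 3·y_mulch + 4·y_equipment = 44.
This yields shadow prices y_mulch = 2, y_equipment = 9.5.
Reduced cost of walkways: c₃ − yᵀa₃ = 24 − (2·4 + 9.5·2) = 24 − 27 = -3.

-3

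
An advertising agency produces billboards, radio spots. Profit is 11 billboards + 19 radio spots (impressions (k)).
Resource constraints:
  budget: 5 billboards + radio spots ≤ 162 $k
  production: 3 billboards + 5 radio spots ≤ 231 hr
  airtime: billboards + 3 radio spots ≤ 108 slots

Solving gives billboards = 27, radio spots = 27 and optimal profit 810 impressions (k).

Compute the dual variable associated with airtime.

6

At the optimum: budget uses 162 of 162 (binding); production uses 216 of 231 (slack = 15); airtime uses 108 of 108 (binding).
Slack constraints have shadow price 0 (complementary slackness).
Dual feasibility on the basic columns requires 5·y_budget + 1·y_airtime = 11, 1·y_budget + 3·y_airtime = 19.
→ y_budget = 1 and y_airtime = 6.
Shadow price of airtime = 6.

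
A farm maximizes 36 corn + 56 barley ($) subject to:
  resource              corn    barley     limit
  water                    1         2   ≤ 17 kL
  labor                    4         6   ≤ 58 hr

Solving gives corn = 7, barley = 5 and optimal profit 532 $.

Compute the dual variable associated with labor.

Both water and labor are binding at x*.
The binding rows give the dual system: 1·y_water + 4·y_labor = 36 and 2·y_water + 6·y_labor = 56.
→ y_water = 4 and y_labor = 8.
Shadow price of labor = 8.

8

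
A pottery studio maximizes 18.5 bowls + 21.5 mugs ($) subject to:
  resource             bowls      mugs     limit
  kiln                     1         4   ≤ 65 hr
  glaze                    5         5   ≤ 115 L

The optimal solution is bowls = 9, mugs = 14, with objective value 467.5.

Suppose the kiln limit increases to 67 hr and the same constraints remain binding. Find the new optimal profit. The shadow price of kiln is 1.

469.5

Δb = 2, so new z* = 467.5 + (1)·(2) = 467.5 + 2 = 469.5.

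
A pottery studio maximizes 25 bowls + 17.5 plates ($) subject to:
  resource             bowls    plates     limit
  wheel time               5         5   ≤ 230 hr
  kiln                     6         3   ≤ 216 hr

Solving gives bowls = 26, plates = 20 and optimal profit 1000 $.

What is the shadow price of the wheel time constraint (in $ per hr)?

Both wheel time and kiln are binding at x*.
The binding rows give the dual system: 5·y_wheel time + 6·y_kiln = 25 and 5·y_wheel time + 3·y_kiln = 17.5.
This yields shadow prices y_wheel time = 2, y_kiln = 2.5.
Shadow price of wheel time = 2.

2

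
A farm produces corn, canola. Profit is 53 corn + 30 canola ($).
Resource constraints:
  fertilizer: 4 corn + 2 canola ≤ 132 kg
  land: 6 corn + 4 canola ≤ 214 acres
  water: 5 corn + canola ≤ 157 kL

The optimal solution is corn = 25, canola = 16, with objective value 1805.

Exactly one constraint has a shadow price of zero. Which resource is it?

water

fertilizer: 132/132 (binding)
land: 214/214 (binding)
water: 141/157 (slack 16)
By complementary slackness, a constraint with positive slack has shadow price 0 → water.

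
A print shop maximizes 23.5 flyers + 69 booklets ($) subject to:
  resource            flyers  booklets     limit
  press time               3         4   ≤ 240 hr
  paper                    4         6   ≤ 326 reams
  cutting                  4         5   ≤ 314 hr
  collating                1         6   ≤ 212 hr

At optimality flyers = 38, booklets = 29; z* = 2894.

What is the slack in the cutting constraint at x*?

17

cutting used = 4·38 + 5·29 = 297; slack = 314 − 297 = 17.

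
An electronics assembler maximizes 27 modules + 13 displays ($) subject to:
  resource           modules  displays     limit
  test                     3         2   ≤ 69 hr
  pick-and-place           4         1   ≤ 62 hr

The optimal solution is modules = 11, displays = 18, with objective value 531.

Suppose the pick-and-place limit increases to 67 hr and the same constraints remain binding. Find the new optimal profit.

546

Check each constraint at x*: test 69/69 (tight); pick-and-place 62/62 (tight).
Dual feasibility on the basic columns requires 3·y_test + 4·y_pick-and-place = 27, 2·y_test + 1·y_pick-and-place = 13.
→ y_test = 5 and y_pick-and-place = 3.
Δz = y_pick-and-place·Δb = 3 × (5) = 15, so new z* = 531 + 15 = 546.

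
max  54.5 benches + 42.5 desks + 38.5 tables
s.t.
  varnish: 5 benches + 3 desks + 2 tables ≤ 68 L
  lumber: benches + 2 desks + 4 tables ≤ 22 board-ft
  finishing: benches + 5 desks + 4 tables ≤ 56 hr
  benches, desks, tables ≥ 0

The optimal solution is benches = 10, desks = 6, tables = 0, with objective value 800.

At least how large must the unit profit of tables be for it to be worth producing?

47

Check each constraint at x*: varnish 68/68 (tight); lumber 22/22 (tight); finishing 40/56 (slack 16).
Since finishing is not tight, its dual is 0.
The binding rows give the dual system: 5·y_varnish + 1·y_lumber = 54.5 and 3·y_varnish + 2·y_lumber = 42.5.
This yields shadow prices y_varnish = 9.5, y_lumber = 7.
tables enters the basis when its profit ≥ yᵀa₃ = 9.5·2 + 7·4 = 47.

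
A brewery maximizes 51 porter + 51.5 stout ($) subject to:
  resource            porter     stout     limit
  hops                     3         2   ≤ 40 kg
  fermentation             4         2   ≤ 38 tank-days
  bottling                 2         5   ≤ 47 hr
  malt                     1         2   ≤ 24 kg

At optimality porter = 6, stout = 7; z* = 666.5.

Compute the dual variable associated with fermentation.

Binding: fermentation and bottling. Non-binding: hops (8 unused), malt (4 unused).
Since hops, malt are not tight, their duals are 0.
Dual feasibility on the basic columns requires 4·y_fermentation + 2·y_bottling = 51, 2·y_fermentation + 5·y_bottling = 51.5.
Solving: y_fermentation = 9.5, y_bottling = 6.5.
Shadow price of fermentation = 9.5.

9.5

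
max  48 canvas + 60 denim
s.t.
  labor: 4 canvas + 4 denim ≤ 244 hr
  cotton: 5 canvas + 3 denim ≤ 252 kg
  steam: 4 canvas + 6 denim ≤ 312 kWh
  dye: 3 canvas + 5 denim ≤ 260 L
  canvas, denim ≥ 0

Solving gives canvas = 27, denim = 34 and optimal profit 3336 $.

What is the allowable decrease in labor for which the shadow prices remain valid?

Binding constraints: labor, steam. The basis is B = [[4,4],[4,6]] with det 8.
Per unit decrease in labor, x* moves by d = (-0.75, 0.5).
The basis stays optimal until canvas reaches 0; allowable decrease = 36 hr.

36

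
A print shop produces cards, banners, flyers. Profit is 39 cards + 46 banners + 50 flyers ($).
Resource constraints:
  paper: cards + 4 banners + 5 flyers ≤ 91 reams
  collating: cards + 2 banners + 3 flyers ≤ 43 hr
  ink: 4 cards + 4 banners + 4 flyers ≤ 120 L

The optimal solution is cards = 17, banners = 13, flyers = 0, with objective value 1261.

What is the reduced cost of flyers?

-3

Binding: collating and ink. Non-binding: paper (22 unused).
By complementary slackness, y = 0 for the non-binding constraint.
The binding rows give the dual system: 1·y_collating + 4·y_ink = 39 and 2·y_collating + 4·y_ink = 46.
This yields shadow prices y_collating = 7, y_ink = 8.
Reduced cost of flyers: c₃ − yᵀa₃ = 50 − (7·3 + 8·4) = 50 − 53 = -3.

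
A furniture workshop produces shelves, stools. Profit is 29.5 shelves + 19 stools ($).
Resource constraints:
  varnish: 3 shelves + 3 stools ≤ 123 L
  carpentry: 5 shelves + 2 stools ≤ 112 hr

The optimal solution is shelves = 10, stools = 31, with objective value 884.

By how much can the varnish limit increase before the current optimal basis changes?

45

Binding constraints: varnish, carpentry. The basis is B = [[3,3],[5,2]] with det -9.
Per unit increase in varnish, x* moves by d = (-0.2222, 0.5556).
The basis stays optimal until shelves reaches 0; allowable increase = 45 L.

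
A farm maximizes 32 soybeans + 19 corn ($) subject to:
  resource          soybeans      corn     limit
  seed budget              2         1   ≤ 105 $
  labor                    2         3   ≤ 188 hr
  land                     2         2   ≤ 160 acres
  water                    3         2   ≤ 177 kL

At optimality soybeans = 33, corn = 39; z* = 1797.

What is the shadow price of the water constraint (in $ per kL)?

Binding: seed budget and water. Non-binding: labor (5 unused), land (16 unused).
Slack constraints have shadow price 0 (complementary slackness).
The binding rows give the dual system: 2·y_seed budget + 3·y_water = 32 and 1·y_seed budget + 2·y_water = 19.
→ y_seed budget = 7 and y_water = 6.
Shadow price of water = 6.

6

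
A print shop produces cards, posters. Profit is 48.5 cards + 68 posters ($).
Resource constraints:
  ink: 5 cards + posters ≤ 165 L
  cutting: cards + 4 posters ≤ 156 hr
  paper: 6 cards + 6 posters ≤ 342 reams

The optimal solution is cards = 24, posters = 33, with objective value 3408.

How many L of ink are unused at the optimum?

12

ink used = 5·24 + 1·33 = 153; slack = 165 − 153 = 12.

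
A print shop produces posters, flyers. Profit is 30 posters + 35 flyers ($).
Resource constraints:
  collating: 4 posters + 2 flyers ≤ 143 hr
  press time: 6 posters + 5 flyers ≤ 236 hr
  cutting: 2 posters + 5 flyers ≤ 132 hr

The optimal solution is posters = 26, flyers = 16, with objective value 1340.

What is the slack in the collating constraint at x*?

collating used = 4·26 + 2·16 = 136; slack = 143 − 136 = 7.

7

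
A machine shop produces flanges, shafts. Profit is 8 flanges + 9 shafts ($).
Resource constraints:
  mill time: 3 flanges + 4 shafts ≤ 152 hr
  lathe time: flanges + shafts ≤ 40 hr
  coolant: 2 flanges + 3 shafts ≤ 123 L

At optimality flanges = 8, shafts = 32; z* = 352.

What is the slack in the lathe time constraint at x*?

lathe time used = 1·8 + 1·32 = 40; slack = 40 − 40 = 0.

0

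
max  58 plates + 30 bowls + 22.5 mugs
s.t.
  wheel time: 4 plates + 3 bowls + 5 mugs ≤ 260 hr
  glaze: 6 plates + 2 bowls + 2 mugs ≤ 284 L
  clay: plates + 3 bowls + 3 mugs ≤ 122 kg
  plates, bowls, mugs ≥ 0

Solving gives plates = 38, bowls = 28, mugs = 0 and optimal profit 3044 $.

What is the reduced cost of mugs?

-7.5

At the optimum: wheel time uses 236 of 260 (slack = 24); glaze uses 284 of 284 (binding); clay uses 122 of 122 (binding).
Slack constraints have shadow price 0 (complementary slackness).
Dual feasibility on the basic columns requires 6·y_glaze + 1·y_clay = 58, 2·y_glaze + 3·y_clay = 30.
Solving: y_glaze = 9, y_clay = 4.
Reduced cost of mugs: c₃ − yᵀa₃ = 22.5 − (9·2 + 4·3) = 22.5 − 30 = -7.5.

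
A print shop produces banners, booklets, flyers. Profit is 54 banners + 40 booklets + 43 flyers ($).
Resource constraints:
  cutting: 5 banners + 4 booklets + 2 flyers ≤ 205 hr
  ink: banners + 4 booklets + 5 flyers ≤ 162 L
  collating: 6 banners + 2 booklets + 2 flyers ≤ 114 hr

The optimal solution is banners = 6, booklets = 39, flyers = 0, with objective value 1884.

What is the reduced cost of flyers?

-3

At the optimum: cutting uses 186 of 205 (slack = 19); ink uses 162 of 162 (binding); collating uses 114 of 114 (binding).
Since cutting is not tight, its dual is 0.
From A_Bᵀ y = c: 1·y_ink + 6·y_collating = 54; 4·y_ink + 2·y_collating = 40.
Solving: y_ink = 6, y_collating = 8.
Reduced cost of flyers: c₃ − yᵀa₃ = 43 − (6·5 + 8·2) = 43 − 46 = -3.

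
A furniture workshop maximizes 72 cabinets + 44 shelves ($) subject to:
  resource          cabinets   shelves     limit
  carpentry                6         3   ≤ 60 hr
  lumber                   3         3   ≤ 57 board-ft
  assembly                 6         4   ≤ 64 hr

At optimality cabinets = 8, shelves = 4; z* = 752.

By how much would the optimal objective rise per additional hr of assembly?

8

Check each constraint at x*: carpentry 60/60 (tight); lumber 36/57 (slack 21); assembly 64/64 (tight).
Slack constraints have shadow price 0 (complementary slackness).
From A_Bᵀ y = c: 6·y_carpentry + 6·y_assembly = 72; 3·y_carpentry + 4·y_assembly = 44.
Solving: y_carpentry = 4, y_assembly = 8.
Shadow price of assembly = 8.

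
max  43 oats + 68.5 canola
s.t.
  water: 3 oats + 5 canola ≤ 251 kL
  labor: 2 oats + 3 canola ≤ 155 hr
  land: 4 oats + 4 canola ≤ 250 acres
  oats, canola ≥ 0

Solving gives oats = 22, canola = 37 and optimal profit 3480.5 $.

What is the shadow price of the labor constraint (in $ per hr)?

Binding: water and labor. Non-binding: land (14 unused).
By complementary slackness, y = 0 for the non-binding constraint.
From A_Bᵀ y = c: 3·y_water + 2·y_labor = 43; 5·y_water + 3·y_labor = 68.5.
→ y_water = 8 and y_labor = 9.5.
Shadow price of labor = 9.5.

9.5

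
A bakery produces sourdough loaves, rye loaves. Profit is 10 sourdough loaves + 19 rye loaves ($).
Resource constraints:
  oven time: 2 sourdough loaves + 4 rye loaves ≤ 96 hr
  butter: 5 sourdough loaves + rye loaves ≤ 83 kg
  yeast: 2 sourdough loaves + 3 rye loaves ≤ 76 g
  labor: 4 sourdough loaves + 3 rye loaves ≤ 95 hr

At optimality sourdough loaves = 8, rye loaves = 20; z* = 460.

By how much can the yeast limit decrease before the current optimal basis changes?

4

Binding constraints: oven time, yeast. The basis is B = [[2,4],[2,3]] with det -2.
Per unit decrease in yeast, x* moves by d = (-2, 1).
The basis stays optimal until sourdough loaves reaches 0; allowable decrease = 4 g.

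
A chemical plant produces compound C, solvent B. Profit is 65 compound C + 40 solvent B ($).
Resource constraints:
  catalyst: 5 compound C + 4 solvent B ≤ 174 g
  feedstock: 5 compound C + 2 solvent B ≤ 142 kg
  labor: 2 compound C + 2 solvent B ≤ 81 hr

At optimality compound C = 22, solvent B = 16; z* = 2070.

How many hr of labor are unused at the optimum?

labor used = 2·22 + 2·16 = 76; slack = 81 − 76 = 5.

5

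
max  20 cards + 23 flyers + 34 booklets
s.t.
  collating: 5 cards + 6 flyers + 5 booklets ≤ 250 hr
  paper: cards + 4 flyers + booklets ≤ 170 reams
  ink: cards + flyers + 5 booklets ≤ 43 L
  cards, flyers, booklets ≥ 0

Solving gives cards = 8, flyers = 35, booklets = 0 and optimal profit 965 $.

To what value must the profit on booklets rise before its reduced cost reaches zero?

40

Binding: collating and ink. Non-binding: paper (22 unused).
Slack constraints have shadow price 0 (complementary slackness).
The binding rows give the dual system: 5·y_collating + 1·y_ink = 20 and 6·y_collating + 1·y_ink = 23.
→ y_collating = 3 and y_ink = 5.
booklets enters the basis when its profit ≥ yᵀa₃ = 3·5 + 5·5 = 40.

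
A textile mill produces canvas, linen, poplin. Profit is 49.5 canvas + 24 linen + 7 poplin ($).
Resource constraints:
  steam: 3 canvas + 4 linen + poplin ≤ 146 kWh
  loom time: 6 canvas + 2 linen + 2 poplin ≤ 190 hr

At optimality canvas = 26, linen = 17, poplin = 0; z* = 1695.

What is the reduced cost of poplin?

At the optimum: steam uses 146 of 146 (binding); loom time uses 190 of 190 (binding).
Dual feasibility on the basic columns requires 3·y_steam + 6·y_loom time = 49.5, 4·y_steam + 2·y_loom time = 24.
This yields shadow prices y_steam = 2.5, y_loom time = 7.
Reduced cost of poplin: c₃ − yᵀa₃ = 7 − (2.5·1 + 7·2) = 7 − 16.5 = -9.5.

-9.5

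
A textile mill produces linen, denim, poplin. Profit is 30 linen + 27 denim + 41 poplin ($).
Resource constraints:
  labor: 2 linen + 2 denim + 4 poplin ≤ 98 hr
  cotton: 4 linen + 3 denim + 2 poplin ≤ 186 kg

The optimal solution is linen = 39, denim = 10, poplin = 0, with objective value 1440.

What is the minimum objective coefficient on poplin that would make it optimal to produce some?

42

Check each constraint at x*: labor 98/98 (tight); cotton 186/186 (tight).
From A_Bᵀ y = c: 2·y_labor + 4·y_cotton = 30; 2·y_labor + 3·y_cotton = 27.
Solving: y_labor = 9, y_cotton = 3.
poplin enters the basis when its profit ≥ yᵀa₃ = 9·4 + 3·2 = 42.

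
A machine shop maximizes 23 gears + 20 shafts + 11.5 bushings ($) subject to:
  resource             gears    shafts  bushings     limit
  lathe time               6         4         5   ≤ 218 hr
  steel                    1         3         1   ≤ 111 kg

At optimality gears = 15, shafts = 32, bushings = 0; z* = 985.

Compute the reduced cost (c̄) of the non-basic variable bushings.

Both lathe time and steel are binding at x*.
From A_Bᵀ y = c: 6·y_lathe time + 1·y_steel = 23; 4·y_lathe time + 3·y_steel = 20.
This yields shadow prices y_lathe time = 3.5, y_steel = 2.
Reduced cost of bushings: c₃ − yᵀa₃ = 11.5 − (3.5·5 + 2·1) = 11.5 − 19.5 = -8.

-8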